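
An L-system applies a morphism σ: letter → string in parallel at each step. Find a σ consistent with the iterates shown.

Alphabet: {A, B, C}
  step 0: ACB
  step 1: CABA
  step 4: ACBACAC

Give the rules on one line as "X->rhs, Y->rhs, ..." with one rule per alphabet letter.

A->C, B->BA, C->A

  step 0 ⇒ step 1: ACB ⇒ C·A·BA
    A ↦ C
    B ↦ BA
    C ↦ A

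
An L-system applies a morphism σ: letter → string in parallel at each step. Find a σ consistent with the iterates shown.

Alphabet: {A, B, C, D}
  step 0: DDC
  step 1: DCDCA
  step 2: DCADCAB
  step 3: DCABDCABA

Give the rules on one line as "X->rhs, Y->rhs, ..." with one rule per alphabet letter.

  step 2 ⇒ step 3: DCADCAB ⇒ DC·A·B·DC·A·B·A
    A ↦ B
    B ↦ A
    C ↦ A
    D ↦ DC

A->B, B->A, C->A, D->DC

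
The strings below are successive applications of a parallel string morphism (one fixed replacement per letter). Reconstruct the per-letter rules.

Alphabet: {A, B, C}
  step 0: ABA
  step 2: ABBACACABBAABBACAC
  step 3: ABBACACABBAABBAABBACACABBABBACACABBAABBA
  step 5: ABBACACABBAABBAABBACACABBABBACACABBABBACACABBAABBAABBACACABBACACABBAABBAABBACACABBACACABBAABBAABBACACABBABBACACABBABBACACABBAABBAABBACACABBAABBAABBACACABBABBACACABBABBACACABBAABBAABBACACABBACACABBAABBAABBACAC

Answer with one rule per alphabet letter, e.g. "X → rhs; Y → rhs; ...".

  step 2 ⇒ step 3: ABBACACABBAABBACAC ⇒ ABB·AC·AC·ABB·A·ABB·A·ABB·AC·AC·ABB·ABB·AC·AC·ABB·A·ABB·A
    A ↦ ABB
    B ↦ AC
    C ↦ A

A->ABB, B->AC, C->A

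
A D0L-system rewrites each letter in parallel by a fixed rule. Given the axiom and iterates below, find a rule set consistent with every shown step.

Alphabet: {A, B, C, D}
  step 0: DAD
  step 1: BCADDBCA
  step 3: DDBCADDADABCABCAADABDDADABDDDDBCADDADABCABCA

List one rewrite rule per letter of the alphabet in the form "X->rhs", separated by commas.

  step 0 ⇒ step 1: DAD ⇒ BCA·DD·BCA
    A ↦ DD
    D ↦ BCA
    B ↦ ADA  (constrained at step 1)
    C ↦ B  (constrained at step 1)

A->DD, B->ADA, C->B, D->BCA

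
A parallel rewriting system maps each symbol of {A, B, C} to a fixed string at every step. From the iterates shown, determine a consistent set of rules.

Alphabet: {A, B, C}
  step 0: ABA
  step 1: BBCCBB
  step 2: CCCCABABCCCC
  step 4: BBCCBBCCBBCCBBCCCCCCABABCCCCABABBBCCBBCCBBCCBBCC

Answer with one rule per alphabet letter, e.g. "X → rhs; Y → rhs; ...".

A->BB, B->CC, C->AB

  step 1 ⇒ step 2: BBCCBB ⇒ CC·CC·AB·AB·CC·CC
    B ↦ CC
    C ↦ AB
  step 0 ⇒ step 1: ABA ⇒ BB·CC·BB
    A ↦ BB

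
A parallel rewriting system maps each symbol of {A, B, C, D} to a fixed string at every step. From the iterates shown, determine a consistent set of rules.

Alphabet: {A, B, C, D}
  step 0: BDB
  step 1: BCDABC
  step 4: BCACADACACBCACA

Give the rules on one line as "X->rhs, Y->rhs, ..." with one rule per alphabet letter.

  step 0 ⇒ step 1: BDB ⇒ BC·DA·BC
    B ↦ BC
    D ↦ DA
    A ↦ C  (constrained at step 1)
    C ↦ A  (constrained at step 1)

A->C, B->BC, C->A, D->DA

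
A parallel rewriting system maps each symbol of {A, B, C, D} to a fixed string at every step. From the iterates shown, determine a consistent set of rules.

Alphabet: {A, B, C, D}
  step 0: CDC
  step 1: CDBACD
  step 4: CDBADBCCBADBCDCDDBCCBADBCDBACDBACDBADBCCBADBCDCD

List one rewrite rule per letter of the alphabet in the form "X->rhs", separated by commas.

  step 0 ⇒ step 1: CDC ⇒ CD·BA·CD
    C ↦ CD
    D ↦ BA
    A ↦ CC  (constrained at step 1)
    B ↦ DB  (constrained at step 1)

A->CC, B->DB, C->CD, D->BA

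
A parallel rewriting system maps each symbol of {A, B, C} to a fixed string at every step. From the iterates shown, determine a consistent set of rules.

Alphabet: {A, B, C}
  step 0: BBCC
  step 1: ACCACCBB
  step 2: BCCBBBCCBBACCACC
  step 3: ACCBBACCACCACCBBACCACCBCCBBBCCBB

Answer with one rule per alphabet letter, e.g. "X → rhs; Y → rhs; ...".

  step 2 ⇒ step 3: BCCBBBCCBBACCACC ⇒ ACC·B·B·ACC·ACC·ACC·B·B·ACC·ACC·BCC·B·B·BCC·B·B
    A ↦ BCC
    B ↦ ACC
    C ↦ B

A->BCC, B->ACC, C->B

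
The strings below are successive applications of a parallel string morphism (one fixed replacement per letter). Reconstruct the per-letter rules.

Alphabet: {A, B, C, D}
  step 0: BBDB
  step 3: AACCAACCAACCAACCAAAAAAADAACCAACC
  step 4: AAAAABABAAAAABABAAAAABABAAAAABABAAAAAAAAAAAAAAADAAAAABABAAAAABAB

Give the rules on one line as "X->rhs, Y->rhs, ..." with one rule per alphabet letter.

A->AA, B->CC, C->AB, D->AD

  step 3 ⇒ step 4: AACCAACCAACCAACCAAAAAAADAACCAACC ⇒ AA·AA·AB·AB·AA·AA·AB·AB·AA·AA·AB·AB·AA·AA·AB·AB·AA·AA·AA·AA·AA·AA·AA·AD·AA·AA·AB·AB·AA·AA·AB·AB
    A ↦ AA
    C ↦ AB
    D ↦ AD
    B ↦ CC  (constrained at step 0)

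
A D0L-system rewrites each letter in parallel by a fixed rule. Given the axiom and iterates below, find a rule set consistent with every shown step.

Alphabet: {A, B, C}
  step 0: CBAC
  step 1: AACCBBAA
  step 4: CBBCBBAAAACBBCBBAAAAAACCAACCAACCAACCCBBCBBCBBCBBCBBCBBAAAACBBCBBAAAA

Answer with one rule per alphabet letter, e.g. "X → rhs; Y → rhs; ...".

A->CBB, B->C, C->AA

  step 0 ⇒ step 1: CBAC ⇒ AA·C·CBB·AA
    A ↦ CBB
    B ↦ C
    C ↦ AA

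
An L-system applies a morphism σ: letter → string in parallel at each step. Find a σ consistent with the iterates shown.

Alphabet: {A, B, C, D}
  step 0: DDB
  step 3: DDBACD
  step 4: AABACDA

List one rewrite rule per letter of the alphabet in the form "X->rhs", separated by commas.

  step 3 ⇒ step 4: DDBACD ⇒ A·A·BA·C·D·A
    A ↦ C
    B ↦ BA
    C ↦ D
    D ↦ A

A->C, B->BA, C->D, D->A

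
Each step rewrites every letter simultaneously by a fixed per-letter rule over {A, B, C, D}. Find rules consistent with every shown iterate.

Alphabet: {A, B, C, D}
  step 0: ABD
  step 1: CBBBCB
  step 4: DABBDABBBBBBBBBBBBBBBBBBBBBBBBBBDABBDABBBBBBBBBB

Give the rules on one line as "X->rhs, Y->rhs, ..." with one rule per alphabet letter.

  step 0 ⇒ step 1: ABD ⇒ CB·BB·CB
    A ↦ CB
    B ↦ BB
    D ↦ CB
    C ↦ DA  (constrained at step 1)

A->CB, B->BB, C->DA, D->CB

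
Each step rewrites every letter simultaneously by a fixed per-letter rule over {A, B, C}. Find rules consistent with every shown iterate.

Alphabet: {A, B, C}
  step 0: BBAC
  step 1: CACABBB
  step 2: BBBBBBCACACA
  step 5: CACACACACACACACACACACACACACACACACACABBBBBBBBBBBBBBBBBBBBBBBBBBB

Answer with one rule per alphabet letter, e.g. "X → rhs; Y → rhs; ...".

A->B, B->CA, C->BB

  step 1 ⇒ step 2: CACABBB ⇒ BB·B·BB·B·CA·CA·CA
    A ↦ B
    B ↦ CA
    C ↦ BB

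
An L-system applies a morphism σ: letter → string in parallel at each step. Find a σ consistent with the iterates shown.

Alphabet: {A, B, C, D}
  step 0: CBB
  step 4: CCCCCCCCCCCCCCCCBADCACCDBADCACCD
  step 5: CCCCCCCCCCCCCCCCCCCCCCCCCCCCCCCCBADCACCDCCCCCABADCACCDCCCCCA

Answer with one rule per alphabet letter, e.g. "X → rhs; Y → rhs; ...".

A->D, B->BA, C->CC, D->CA

  step 4 ⇒ step 5: CCCCCCCCCCCCCCCCBADCACCDBADCACCD ⇒ CC·CC·CC·CC·CC·CC·CC·CC·CC·CC·CC·CC·CC·CC·CC·CC·BA·D·CA·CC·D·CC·CC·CA·BA·D·CA·CC·D·CC·CC·CA
    A ↦ D
    B ↦ BA
    C ↦ CC
    D ↦ CA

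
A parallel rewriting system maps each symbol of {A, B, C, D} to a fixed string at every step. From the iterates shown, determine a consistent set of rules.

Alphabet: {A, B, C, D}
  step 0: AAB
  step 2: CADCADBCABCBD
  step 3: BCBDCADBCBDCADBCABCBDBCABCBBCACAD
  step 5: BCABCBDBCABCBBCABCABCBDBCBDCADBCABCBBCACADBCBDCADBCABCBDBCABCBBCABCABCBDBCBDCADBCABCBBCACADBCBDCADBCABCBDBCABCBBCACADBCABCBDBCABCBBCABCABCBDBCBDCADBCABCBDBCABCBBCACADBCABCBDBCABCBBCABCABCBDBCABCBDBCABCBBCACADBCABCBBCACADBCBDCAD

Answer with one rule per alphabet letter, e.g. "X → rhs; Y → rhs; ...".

  step 2 ⇒ step 3: CADCADBCABCBD ⇒ BCB·D·CAD·BCB·D·CAD·BCA·BCB·D·BCA·BCB·BCA·CAD
    A ↦ D
    B ↦ BCA
    C ↦ BCB
    D ↦ CAD

A->D, B->BCA, C->BCB, D->CAD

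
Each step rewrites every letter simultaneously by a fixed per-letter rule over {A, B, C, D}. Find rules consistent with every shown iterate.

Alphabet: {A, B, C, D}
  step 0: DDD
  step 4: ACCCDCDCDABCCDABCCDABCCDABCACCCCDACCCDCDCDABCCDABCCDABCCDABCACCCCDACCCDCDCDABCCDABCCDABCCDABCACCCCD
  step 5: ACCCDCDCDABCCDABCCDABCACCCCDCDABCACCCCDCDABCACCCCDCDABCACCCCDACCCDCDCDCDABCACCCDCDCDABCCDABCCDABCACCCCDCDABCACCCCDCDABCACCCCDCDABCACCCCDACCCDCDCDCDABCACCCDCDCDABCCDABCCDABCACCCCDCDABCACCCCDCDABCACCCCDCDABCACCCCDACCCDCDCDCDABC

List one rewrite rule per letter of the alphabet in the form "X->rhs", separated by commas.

A->ACC, B->C, C->CD, D->ABC

  step 4 ⇒ step 5: ACCCDCDCDABCCDABCCDABCCDABCACCCCDACCCDCDCDABCCDABCCDABCCDABCACCCCDACCCDCDCDABCCDABCCDABCCDABCACCCCD ⇒ ACC·CD·CD·CD·ABC·CD·ABC·CD·ABC·ACC·C·CD·CD·ABC·ACC·C·CD·CD·ABC·ACC·C·CD·CD·ABC·ACC·C·CD·ACC·CD·CD·CD·CD·ABC·ACC·CD·CD·CD·ABC·CD·ABC·CD·ABC·ACC·C·CD·CD·ABC·ACC·C·CD·CD·ABC·ACC·C·CD·CD·ABC·ACC·C·CD·ACC·CD·CD·CD·CD·ABC·ACC·CD·CD·CD·ABC·CD·ABC·CD·ABC·ACC·C·CD·CD·ABC·ACC·C·CD·CD·ABC·ACC·C·CD·CD·ABC·ACC·C·CD·ACC·CD·CD·CD·CD·ABC
    A ↦ ACC
    B ↦ C
    C ↦ CD
    D ↦ ABC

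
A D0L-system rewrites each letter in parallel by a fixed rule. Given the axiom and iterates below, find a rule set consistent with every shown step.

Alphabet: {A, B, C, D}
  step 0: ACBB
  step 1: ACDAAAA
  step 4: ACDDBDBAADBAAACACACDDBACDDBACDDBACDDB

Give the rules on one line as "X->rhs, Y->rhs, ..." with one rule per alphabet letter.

  step 0 ⇒ step 1: ACBB ⇒ AC·D·AA·AA
    A ↦ AC
    B ↦ AA
    C ↦ D
    D ↦ DB  (constrained at step 1)

A->AC, B->AA, C->D, D->DB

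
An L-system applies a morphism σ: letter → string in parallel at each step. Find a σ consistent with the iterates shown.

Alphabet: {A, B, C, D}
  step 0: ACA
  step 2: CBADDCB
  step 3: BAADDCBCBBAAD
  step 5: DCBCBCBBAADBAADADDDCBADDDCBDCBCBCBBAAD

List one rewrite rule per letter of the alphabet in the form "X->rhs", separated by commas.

A->D, B->AD, C->BA, D->CB

  step 2 ⇒ step 3: CBADDCB ⇒ BA·AD·D·CB·CB·BA·AD
    A ↦ D
    B ↦ AD
    C ↦ BA
    D ↦ CB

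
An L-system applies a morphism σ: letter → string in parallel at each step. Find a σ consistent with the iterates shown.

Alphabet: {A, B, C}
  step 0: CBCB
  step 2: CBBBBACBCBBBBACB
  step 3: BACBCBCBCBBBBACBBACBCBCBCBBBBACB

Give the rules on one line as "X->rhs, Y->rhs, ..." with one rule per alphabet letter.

  step 2 ⇒ step 3: CBBBBACBCBBBBACB ⇒ BA·CB·CB·CB·CB·BB·BA·CB·BA·CB·CB·CB·CB·BB·BA·CB
    A ↦ BB
    B ↦ CB
    C ↦ BA

A->BB, B->CB, C->BA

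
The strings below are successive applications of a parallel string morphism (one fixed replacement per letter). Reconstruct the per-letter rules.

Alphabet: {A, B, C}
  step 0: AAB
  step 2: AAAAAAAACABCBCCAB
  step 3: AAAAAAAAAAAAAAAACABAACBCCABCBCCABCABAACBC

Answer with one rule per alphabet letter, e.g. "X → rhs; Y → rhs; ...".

A->AA, B->CBC, C->CAB

  step 2 ⇒ step 3: AAAAAAAACABCBCCAB ⇒ AA·AA·AA·AA·AA·AA·AA·AA·CAB·AA·CBC·CAB·CBC·CAB·CAB·AA·CBC
    A ↦ AA
    B ↦ CBC
    C ↦ CAB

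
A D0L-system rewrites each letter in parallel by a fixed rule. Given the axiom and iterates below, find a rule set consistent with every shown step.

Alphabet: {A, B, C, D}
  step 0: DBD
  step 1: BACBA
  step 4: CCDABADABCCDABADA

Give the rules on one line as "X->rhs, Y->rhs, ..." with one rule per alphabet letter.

A->DA, B->C, C->B, D->BA

  step 0 ⇒ step 1: DBD ⇒ BA·C·BA
    B ↦ C
    D ↦ BA
    A ↦ DA  (constrained at step 1)
    C ↦ B  (constrained at step 1)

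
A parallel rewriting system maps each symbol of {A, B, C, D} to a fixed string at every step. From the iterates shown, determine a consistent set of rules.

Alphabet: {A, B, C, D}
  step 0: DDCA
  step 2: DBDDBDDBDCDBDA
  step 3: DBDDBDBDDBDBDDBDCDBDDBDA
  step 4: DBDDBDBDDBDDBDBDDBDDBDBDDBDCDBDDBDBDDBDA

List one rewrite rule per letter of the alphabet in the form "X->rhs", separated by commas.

A->DA, B->D, C->DC, D->DB

  step 3 ⇒ step 4: DBDDBDBDDBDBDDBDCDBDDBDA ⇒ DB·D·DB·DB·D·DB·D·DB·DB·D·DB·D·DB·DB·D·DB·DC·DB·D·DB·DB·D·DB·DA
    A ↦ DA
    B ↦ D
    C ↦ DC
    D ↦ DB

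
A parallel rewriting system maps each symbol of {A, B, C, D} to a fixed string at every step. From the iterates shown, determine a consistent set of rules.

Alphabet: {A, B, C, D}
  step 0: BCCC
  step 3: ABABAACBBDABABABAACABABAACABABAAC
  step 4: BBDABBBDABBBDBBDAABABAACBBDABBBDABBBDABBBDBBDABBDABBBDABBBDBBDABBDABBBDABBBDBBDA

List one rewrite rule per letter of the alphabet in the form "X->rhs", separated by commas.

  step 3 ⇒ step 4: ABABAACBBDABABABAACABABAACABABAAC ⇒ BBD·AB·BBD·AB·BBD·BBD·A·AB·AB·AAC·BBD·AB·BBD·AB·BBD·AB·BBD·BBD·A·BBD·AB·BBD·AB·BBD·BBD·A·BBD·AB·BBD·AB·BBD·BBD·A
    A ↦ BBD
    B ↦ AB
    C ↦ A
    D ↦ AAC

A->BBD, B->AB, C->A, D->AAC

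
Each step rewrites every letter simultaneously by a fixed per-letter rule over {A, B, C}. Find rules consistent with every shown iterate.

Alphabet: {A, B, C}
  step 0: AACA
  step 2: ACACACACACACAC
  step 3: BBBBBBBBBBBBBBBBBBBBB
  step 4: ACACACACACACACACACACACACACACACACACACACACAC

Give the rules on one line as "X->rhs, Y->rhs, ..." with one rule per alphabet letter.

  step 3 ⇒ step 4: BBBBBBBBBBBBBBBBBBBBB ⇒ AC·AC·AC·AC·AC·AC·AC·AC·AC·AC·AC·AC·AC·AC·AC·AC·AC·AC·AC·AC·AC
    B ↦ AC
  step 2 ⇒ step 3: ACACACACACACAC ⇒ BB·B·BB·B·BB·B·BB·B·BB·B·BB·B·BB·B
    A ↦ BB
  step 2 ⇒ step 3: ACACACACACACAC ⇒ BB·B·BB·B·BB·B·BB·B·BB·B·BB·B·BB·B
    C ↦ B

A->BB, B->AC, C->B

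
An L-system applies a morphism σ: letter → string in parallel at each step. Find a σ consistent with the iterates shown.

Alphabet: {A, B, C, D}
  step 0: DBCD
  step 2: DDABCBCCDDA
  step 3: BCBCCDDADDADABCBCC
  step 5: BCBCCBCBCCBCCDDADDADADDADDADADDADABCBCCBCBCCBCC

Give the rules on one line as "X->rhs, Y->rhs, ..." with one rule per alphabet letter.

  step 2 ⇒ step 3: DDABCBCCDDA ⇒ BC·BC·C·D·DA·D·DA·DA·BC·BC·C
    A ↦ C
    B ↦ D
    C ↦ DA
    D ↦ BC

A->C, B->D, C->DA, D->BC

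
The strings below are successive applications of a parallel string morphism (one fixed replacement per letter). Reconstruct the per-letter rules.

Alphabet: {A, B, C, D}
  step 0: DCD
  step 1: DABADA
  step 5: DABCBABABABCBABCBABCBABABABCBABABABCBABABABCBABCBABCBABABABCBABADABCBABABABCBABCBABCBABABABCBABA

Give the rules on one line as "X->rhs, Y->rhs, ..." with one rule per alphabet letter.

  step 0 ⇒ step 1: DCD ⇒ DA·BA·DA
    C ↦ BA
    D ↦ DA
    A ↦ BC  (constrained at step 1)
    B ↦ BA  (constrained at step 1)

A->BC, B->BA, C->BA, D->DA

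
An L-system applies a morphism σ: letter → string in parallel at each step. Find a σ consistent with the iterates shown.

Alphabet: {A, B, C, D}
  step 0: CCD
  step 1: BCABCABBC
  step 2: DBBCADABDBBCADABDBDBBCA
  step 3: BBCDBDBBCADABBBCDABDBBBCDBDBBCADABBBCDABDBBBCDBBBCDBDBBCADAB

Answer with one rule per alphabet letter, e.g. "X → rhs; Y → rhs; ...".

A->DAB, B->DB, C->BCA, D->BBC

  step 2 ⇒ step 3: DBBCADABDBBCADABDBDBBCA ⇒ BBC·DB·DB·BCA·DAB·BBC·DAB·DB·BBC·DB·DB·BCA·DAB·BBC·DAB·DB·BBC·DB·BBC·DB·DB·BCA·DAB
    A ↦ DAB
    B ↦ DB
    C ↦ BCA
    D ↦ BBC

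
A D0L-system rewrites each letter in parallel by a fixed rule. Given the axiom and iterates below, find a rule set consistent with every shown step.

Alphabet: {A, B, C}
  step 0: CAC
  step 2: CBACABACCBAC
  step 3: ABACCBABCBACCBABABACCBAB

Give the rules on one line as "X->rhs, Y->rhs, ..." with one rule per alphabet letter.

  step 2 ⇒ step 3: CBACABACCBAC ⇒ AB·AC·CB·AB·CB·AC·CB·AB·AB·AC·CB·AB
    A ↦ CB
    B ↦ AC
    C ↦ AB

A->CB, B->AC, C->AB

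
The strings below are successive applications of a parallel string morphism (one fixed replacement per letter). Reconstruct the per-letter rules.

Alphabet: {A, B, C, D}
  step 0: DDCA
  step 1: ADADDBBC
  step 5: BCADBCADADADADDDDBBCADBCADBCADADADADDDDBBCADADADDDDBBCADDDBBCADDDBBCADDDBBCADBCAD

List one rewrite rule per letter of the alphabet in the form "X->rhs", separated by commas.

A->BC, B->D, C->DB, D->AD

  step 0 ⇒ step 1: DDCA ⇒ AD·AD·DB·BC
    A ↦ BC
    C ↦ DB
    D ↦ AD
    B ↦ D  (constrained at step 1)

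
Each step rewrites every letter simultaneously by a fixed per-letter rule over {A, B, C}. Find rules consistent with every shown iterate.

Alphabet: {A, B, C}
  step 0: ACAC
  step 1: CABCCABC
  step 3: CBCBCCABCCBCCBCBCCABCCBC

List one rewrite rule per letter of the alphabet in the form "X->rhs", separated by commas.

A->CA, B->C, C->BC

  step 0 ⇒ step 1: ACAC ⇒ CA·BC·CA·BC
    A ↦ CA
    C ↦ BC
    B ↦ C  (constrained at step 1)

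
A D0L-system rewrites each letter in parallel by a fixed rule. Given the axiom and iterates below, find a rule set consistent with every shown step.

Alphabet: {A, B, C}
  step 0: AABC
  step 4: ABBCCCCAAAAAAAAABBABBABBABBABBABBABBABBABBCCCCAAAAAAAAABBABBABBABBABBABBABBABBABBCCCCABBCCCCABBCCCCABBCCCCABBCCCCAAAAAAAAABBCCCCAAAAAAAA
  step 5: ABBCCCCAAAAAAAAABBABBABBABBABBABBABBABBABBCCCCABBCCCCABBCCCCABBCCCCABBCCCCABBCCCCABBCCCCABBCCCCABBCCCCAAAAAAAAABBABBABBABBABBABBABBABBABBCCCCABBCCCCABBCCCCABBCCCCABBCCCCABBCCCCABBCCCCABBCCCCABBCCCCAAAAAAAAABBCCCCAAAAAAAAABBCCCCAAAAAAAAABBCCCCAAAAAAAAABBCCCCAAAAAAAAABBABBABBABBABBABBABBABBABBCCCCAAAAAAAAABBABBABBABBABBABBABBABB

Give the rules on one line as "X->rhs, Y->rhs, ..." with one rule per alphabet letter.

  step 4 ⇒ step 5: ABBCCCCAAAAAAAAABBABBABBABBABBABBABBABBABBCCCCAAAAAAAAABBABBABBABBABBABBABBABBABBCCCCABBCCCCABBCCCCABBCCCCABBCCCCAAAAAAAAABBCCCCAAAAAAAA ⇒ ABB·CC·CC·AA·AA·AA·AA·ABB·ABB·ABB·ABB·ABB·ABB·ABB·ABB·ABB·CC·CC·ABB·CC·CC·ABB·CC·CC·ABB·CC·CC·ABB·CC·CC·ABB·CC·CC·ABB·CC·CC·ABB·CC·CC·ABB·CC·CC·AA·AA·AA·AA·ABB·ABB·ABB·ABB·ABB·ABB·ABB·ABB·ABB·CC·CC·ABB·CC·CC·ABB·CC·CC·ABB·CC·CC·ABB·CC·CC·ABB·CC·CC·ABB·CC·CC·ABB·CC·CC·ABB·CC·CC·AA·AA·AA·AA·ABB·CC·CC·AA·AA·AA·AA·ABB·CC·CC·AA·AA·AA·AA·ABB·CC·CC·AA·AA·AA·AA·ABB·CC·CC·AA·AA·AA·AA·ABB·ABB·ABB·ABB·ABB·ABB·ABB·ABB·ABB·CC·CC·AA·AA·AA·AA·ABB·ABB·ABB·ABB·ABB·ABB·ABB·ABB
    A ↦ ABB
    B ↦ CC
    C ↦ AA

A->ABB, B->CC, C->AA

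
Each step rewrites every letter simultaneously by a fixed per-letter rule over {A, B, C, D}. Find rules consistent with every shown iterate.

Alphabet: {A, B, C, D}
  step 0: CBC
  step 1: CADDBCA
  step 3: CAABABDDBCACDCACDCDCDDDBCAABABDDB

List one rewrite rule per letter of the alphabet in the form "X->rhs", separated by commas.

A->AB, B->DDB, C->CA, D->CD

  step 0 ⇒ step 1: CBC ⇒ CA·DDB·CA
    B ↦ DDB
    C ↦ CA
    A ↦ AB  (constrained at step 1)
    D ↦ CD  (constrained at step 1)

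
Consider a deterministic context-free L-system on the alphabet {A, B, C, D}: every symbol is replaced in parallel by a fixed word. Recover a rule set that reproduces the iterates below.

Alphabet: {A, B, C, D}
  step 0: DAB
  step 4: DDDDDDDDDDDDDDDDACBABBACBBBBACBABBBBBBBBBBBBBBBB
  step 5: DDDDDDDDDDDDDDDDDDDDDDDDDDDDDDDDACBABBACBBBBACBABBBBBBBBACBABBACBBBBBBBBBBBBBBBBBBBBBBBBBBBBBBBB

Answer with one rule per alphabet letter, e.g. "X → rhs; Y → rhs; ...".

  step 4 ⇒ step 5: DDDDDDDDDDDDDDDDACBABBACBBBBACBABBBBBBBBBBBBBBBB ⇒ DD·DD·DD·DD·DD·DD·DD·DD·DD·DD·DD·DD·DD·DD·DD·DD·AC·BA·BB·AC·BB·BB·AC·BA·BB·BB·BB·BB·AC·BA·BB·AC·BB·BB·BB·BB·BB·BB·BB·BB·BB·BB·BB·BB·BB·BB·BB·BB
    A ↦ AC
    B ↦ BB
    C ↦ BA
    D ↦ DD

A->AC, B->BB, C->BA, D->DD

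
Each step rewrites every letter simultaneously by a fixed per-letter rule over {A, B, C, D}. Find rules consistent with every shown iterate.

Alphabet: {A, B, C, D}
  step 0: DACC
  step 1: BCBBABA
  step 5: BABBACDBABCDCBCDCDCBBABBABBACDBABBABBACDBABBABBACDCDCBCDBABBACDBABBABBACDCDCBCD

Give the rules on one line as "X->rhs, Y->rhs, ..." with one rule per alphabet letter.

A->CB, B->CD, C->BA, D->B

  step 0 ⇒ step 1: DACC ⇒ B·CB·BA·BA
    A ↦ CB
    C ↦ BA
    D ↦ B
    B ↦ CD  (constrained at step 1)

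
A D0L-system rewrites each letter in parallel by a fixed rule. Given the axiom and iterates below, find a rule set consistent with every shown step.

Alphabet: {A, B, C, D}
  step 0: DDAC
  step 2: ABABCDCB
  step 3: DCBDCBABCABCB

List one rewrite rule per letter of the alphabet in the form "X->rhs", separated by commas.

  step 2 ⇒ step 3: ABABCDCB ⇒ D·CB·D·CB·AB·C·AB·CB
    A ↦ D
    B ↦ CB
    C ↦ AB
    D ↦ C

A->D, B->CB, C->AB, D->C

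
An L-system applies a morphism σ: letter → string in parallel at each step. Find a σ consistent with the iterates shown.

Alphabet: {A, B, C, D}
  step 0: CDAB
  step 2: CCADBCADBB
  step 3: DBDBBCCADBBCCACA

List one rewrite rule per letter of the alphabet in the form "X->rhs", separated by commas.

  step 2 ⇒ step 3: CCADBCADBB ⇒ DB·DB·B·C·CA·DB·B·C·CA·CA
    A ↦ B
    B ↦ CA
    C ↦ DB
    D ↦ C

A->B, B->CA, C->DB, D->C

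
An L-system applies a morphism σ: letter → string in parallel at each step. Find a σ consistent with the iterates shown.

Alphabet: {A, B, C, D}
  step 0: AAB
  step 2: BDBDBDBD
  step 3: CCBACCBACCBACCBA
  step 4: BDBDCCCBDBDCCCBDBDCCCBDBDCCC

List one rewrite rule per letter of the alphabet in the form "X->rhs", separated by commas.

  step 3 ⇒ step 4: CCBACCBACCBACCBA ⇒ BD·BD·CC·C·BD·BD·CC·C·BD·BD·CC·C·BD·BD·CC·C
    A ↦ C
    B ↦ CC
    C ↦ BD
  step 2 ⇒ step 3: BDBDBDBD ⇒ CC·BA·CC·BA·CC·BA·CC·BA
    D ↦ BA

A->C, B->CC, C->BD, D->BA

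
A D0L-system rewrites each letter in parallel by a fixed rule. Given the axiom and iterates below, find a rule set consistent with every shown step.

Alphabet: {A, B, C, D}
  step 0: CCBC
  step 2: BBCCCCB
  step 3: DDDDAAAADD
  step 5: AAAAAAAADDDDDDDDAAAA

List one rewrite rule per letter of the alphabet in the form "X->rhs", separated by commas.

A->B, B->DD, C->A, D->CC

  step 2 ⇒ step 3: BBCCCCB ⇒ DD·DD·A·A·A·A·DD
    B ↦ DD
    C ↦ A
    A ↦ B  (constrained at step 3)
    D ↦ CC  (constrained at step 3)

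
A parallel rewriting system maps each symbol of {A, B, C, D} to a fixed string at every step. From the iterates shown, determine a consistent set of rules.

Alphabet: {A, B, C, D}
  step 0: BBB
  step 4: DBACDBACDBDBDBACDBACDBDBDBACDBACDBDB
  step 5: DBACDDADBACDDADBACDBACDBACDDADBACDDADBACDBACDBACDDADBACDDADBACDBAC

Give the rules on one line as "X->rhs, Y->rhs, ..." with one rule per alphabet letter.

  step 4 ⇒ step 5: DBACDBACDBDBDBACDBACDBDBDBACDBACDBDB ⇒ DB·AC·DD·A·DB·AC·DD·A·DB·AC·DB·AC·DB·AC·DD·A·DB·AC·DD·A·DB·AC·DB·AC·DB·AC·DD·A·DB·AC·DD·A·DB·AC·DB·AC
    A ↦ DD
    B ↦ AC
    C ↦ A
    D ↦ DB

A->DD, B->AC, C->A, D->DB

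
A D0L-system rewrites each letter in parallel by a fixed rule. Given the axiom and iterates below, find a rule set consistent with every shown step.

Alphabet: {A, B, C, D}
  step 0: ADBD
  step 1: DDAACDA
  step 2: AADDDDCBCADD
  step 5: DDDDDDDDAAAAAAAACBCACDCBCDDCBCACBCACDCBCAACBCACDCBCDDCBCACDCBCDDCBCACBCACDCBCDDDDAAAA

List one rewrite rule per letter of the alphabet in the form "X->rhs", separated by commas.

A->DD, B->ACD, C->CBC, D->A

  step 1 ⇒ step 2: DDAACDA ⇒ A·A·DD·DD·CBC·A·DD
    A ↦ DD
    C ↦ CBC
    D ↦ A
  step 0 ⇒ step 1: ADBD ⇒ DD·A·ACD·A
    B ↦ ACD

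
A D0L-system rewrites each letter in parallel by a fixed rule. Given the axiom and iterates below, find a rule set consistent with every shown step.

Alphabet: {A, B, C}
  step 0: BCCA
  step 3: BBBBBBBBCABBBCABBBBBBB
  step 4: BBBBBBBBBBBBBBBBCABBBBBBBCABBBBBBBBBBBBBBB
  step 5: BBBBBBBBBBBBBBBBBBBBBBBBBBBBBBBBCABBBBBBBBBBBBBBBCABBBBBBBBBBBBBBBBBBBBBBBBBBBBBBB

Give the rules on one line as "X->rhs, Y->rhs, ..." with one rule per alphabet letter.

A->B, B->BB, C->CA

  step 4 ⇒ step 5: BBBBBBBBBBBBBBBBCABBBBBBBCABBBBBBBBBBBBBBB ⇒ BB·BB·BB·BB·BB·BB·BB·BB·BB·BB·BB·BB·BB·BB·BB·BB·CA·B·BB·BB·BB·BB·BB·BB·BB·CA·B·BB·BB·BB·BB·BB·BB·BB·BB·BB·BB·BB·BB·BB·BB·BB
    A ↦ B
    B ↦ BB
    C ↦ CA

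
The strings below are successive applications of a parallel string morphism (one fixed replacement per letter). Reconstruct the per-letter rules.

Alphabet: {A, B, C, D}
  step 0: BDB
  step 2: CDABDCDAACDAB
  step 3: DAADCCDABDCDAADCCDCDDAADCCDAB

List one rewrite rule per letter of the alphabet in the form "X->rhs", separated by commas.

A->CD, B->AB, C->DAA, D->DC

  step 2 ⇒ step 3: CDABDCDAACDAB ⇒ DAA·DC·CD·AB·DC·DAA·DC·CD·CD·DAA·DC·CD·AB
    A ↦ CD
    B ↦ AB
    C ↦ DAA
    D ↦ DC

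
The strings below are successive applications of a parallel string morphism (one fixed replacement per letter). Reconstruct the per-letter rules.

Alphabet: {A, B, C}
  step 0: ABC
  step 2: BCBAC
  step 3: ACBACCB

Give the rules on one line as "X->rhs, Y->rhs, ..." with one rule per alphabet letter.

  step 2 ⇒ step 3: BCBAC ⇒ AC·B·AC·C·B
    A ↦ C
    B ↦ AC
    C ↦ B

A->C, B->AC, C->B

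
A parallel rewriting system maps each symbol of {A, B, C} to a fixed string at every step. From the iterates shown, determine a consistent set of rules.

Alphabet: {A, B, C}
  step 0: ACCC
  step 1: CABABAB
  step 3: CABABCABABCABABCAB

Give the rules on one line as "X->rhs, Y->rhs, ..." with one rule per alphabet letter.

A->C, B->AB, C->AB

  step 0 ⇒ step 1: ACCC ⇒ C·AB·AB·AB
    A ↦ C
    C ↦ AB
    B ↦ AB  (constrained at step 1)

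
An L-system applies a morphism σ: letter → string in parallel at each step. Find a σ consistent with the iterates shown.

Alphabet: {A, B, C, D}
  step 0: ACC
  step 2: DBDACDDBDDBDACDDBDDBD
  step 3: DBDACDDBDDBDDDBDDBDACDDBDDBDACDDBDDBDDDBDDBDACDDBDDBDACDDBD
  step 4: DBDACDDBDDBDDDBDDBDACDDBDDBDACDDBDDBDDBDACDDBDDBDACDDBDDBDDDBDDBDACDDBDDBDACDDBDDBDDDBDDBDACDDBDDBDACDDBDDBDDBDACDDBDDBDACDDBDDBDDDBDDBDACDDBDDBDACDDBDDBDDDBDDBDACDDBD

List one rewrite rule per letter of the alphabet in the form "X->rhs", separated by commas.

  step 3 ⇒ step 4: DBDACDDBDDBDDDBDDBDACDDBDDBDACDDBDDBDDDBDDBDACDDBDDBDACDDBD ⇒ DBD·ACD·DBD·D·BDD·DBD·DBD·ACD·DBD·DBD·ACD·DBD·DBD·DBD·ACD·DBD·DBD·ACD·DBD·D·BDD·DBD·DBD·ACD·DBD·DBD·ACD·DBD·D·BDD·DBD·DBD·ACD·DBD·DBD·ACD·DBD·DBD·DBD·ACD·DBD·DBD·ACD·DBD·D·BDD·DBD·DBD·ACD·DBD·DBD·ACD·DBD·D·BDD·DBD·DBD·ACD·DBD
    A ↦ D
    B ↦ ACD
    C ↦ BDD
    D ↦ DBD

A->D, B->ACD, C->BDD, D->DBD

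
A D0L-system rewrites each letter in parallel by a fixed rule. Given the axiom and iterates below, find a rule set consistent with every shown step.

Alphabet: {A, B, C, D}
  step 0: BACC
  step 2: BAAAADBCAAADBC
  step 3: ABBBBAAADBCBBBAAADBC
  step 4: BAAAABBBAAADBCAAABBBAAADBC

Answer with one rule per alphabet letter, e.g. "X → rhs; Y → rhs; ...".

  step 3 ⇒ step 4: ABBBBAAADBCBBBAAADBC ⇒ B·A·A·A·A·B·B·B·AA·A·DBC·A·A·A·B·B·B·AA·A·DBC
    A ↦ B
    B ↦ A
    C ↦ DBC
    D ↦ AA

A->B, B->A, C->DBC, D->AA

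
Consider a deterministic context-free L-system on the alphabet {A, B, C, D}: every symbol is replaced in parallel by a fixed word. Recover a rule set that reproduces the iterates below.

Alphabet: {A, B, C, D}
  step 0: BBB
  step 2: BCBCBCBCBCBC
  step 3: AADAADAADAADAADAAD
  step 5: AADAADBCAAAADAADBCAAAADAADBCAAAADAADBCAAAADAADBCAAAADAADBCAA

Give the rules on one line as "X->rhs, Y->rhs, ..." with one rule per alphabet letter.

A->BC, B->AA, C->D, D->AB

  step 2 ⇒ step 3: BCBCBCBCBCBC ⇒ AA·D·AA·D·AA·D·AA·D·AA·D·AA·D
    B ↦ AA
    C ↦ D
    A ↦ BC  (constrained at step 3)
    D ↦ AB  (constrained at step 3)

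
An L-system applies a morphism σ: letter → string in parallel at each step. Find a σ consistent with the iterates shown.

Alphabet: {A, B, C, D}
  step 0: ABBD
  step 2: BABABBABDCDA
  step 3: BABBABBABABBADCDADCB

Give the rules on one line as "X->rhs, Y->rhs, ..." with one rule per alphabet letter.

  step 2 ⇒ step 3: BABABBABDCDA ⇒ BA·B·BA·B·BA·BA·B·BA·DC·DA·DC·B
    A ↦ B
    B ↦ BA
    C ↦ DA
    D ↦ DC

A->B, B->BA, C->DA, D->DC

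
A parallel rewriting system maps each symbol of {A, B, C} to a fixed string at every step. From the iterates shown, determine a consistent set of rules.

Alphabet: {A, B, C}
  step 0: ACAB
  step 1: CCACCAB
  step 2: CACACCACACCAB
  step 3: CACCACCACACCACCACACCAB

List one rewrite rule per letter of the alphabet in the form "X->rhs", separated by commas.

  step 2 ⇒ step 3: CACACCACACCAB ⇒ CA·C·CA·C·CA·CA·C·CA·C·CA·CA·C·CAB
    A ↦ C
    B ↦ CAB
    C ↦ CA

A->C, B->CAB, C->CA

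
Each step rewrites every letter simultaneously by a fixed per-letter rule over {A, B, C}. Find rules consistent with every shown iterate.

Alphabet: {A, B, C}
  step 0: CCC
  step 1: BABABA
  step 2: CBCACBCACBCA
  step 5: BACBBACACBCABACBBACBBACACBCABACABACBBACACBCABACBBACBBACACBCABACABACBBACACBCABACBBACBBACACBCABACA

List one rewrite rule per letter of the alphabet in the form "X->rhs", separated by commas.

  step 1 ⇒ step 2: BABABA ⇒ CB·CA·CB·CA·CB·CA
    A ↦ CA
    B ↦ CB
  step 0 ⇒ step 1: CCC ⇒ BA·BA·BA
    C ↦ BA

A->CA, B->CB, C->BA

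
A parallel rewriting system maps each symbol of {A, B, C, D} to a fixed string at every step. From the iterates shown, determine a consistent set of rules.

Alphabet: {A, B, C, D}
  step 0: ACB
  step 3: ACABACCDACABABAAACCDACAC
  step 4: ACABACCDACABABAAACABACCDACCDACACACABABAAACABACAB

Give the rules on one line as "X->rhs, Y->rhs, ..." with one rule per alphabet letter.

  step 3 ⇒ step 4: ACABACCDACABABAAACCDACAC ⇒ AC·AB·AC·CD·AC·AB·AB·AA·AC·AB·AC·CD·AC·CD·AC·AC·AC·AB·AB·AA·AC·AB·AC·AB
    A ↦ AC
    B ↦ CD
    C ↦ AB
    D ↦ AA

A->AC, B->CD, C->AB, D->AA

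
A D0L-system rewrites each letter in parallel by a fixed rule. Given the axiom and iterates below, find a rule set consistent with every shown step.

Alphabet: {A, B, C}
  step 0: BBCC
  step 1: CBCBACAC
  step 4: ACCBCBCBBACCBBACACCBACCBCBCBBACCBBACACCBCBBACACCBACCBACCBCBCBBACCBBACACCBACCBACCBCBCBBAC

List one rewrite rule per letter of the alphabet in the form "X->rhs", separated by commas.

A->CBB, B->CB, C->AC

  step 0 ⇒ step 1: BBCC ⇒ CB·CB·AC·AC
    B ↦ CB
    C ↦ AC
    A ↦ CBB  (constrained at step 1)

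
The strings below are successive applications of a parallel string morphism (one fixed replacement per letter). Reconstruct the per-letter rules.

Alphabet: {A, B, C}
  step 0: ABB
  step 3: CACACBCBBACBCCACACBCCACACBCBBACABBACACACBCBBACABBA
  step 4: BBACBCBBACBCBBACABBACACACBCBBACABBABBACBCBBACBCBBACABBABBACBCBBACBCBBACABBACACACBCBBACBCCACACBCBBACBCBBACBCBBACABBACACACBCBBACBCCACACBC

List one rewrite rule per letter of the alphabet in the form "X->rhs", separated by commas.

A->CBC, B->CA, C->BBA

  step 3 ⇒ step 4: CACACBCBBACBCCACACBCCACACBCBBACABBACACACBCBBACABBA ⇒ BBA·CBC·BBA·CBC·BBA·CA·BBA·CA·CA·CBC·BBA·CA·BBA·BBA·CBC·BBA·CBC·BBA·CA·BBA·BBA·CBC·BBA·CBC·BBA·CA·BBA·CA·CA·CBC·BBA·CBC·CA·CA·CBC·BBA·CBC·BBA·CBC·BBA·CA·BBA·CA·CA·CBC·BBA·CBC·CA·CA·CBC
    A ↦ CBC
    B ↦ CA
    C ↦ BBA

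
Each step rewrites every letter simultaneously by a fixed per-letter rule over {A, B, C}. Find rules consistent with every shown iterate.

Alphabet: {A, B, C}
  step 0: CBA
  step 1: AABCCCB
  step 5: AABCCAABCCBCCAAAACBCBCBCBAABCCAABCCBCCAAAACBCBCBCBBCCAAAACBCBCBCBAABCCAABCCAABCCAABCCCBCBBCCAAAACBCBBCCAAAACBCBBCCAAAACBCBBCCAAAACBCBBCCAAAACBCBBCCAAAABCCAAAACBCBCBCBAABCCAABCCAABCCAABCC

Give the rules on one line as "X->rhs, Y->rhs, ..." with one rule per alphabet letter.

  step 0 ⇒ step 1: CBA ⇒ AA·BCC·CB
    A ↦ CB
    B ↦ BCC
    C ↦ AA

A->CB, B->BCC, C->AA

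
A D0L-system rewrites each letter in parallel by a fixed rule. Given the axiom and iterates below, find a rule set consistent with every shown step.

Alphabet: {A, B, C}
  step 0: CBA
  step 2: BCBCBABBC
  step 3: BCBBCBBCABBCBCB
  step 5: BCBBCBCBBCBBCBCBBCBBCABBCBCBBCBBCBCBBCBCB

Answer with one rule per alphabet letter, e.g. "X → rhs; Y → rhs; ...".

  step 2 ⇒ step 3: BCBCBABBC ⇒ BC·B·BC·B·BC·AB·BC·BC·B
    A ↦ AB
    B ↦ BC
    C ↦ B

A->AB, B->BC, C->B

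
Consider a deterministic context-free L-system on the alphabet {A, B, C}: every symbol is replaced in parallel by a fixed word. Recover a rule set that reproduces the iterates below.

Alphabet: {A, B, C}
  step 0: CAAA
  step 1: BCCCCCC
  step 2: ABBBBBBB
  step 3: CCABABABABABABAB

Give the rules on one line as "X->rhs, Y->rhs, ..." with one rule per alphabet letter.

  step 2 ⇒ step 3: ABBBBBBB ⇒ CC·AB·AB·AB·AB·AB·AB·AB
    A ↦ CC
    B ↦ AB
  step 0 ⇒ step 1: CAAA ⇒ B·CC·CC·CC
    C ↦ B

A->CC, B->AB, C->B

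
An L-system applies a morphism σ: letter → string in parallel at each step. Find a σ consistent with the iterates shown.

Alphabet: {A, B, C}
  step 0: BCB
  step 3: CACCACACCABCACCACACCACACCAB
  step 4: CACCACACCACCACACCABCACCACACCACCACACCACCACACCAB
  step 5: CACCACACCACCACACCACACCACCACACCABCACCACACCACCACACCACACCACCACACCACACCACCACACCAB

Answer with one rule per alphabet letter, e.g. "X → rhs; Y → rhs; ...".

  step 4 ⇒ step 5: CACCACACCACCACACCABCACCACACCACCACACCACCACACCAB ⇒ CA·C·CA·CA·C·CA·C·CA·CA·C·CA·CA·C·CA·C·CA·CA·C·CAB·CA·C·CA·CA·C·CA·C·CA·CA·C·CA·CA·C·CA·C·CA·CA·C·CA·CA·C·CA·C·CA·CA·C·CAB
    A ↦ C
    B ↦ CAB
    C ↦ CA

A->C, B->CAB, C->CA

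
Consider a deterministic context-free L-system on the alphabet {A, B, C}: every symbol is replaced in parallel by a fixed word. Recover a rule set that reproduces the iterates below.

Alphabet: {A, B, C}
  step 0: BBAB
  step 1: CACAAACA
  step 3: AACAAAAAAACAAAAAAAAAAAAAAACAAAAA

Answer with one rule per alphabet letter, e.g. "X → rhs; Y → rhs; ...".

A->AA, B->CA, C->AB

  step 0 ⇒ step 1: BBAB ⇒ CA·CA·AA·CA
    A ↦ AA
    B ↦ CA
    C ↦ AB  (constrained at step 1)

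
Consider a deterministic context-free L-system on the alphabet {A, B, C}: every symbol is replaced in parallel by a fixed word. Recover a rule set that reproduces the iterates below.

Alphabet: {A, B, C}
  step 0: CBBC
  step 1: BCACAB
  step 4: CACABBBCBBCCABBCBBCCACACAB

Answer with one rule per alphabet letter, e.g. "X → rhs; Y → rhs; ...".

A->BC, B->CA, C->B

  step 0 ⇒ step 1: CBBC ⇒ B·CA·CA·B
    B ↦ CA
    C ↦ B
    A ↦ BC  (constrained at step 1)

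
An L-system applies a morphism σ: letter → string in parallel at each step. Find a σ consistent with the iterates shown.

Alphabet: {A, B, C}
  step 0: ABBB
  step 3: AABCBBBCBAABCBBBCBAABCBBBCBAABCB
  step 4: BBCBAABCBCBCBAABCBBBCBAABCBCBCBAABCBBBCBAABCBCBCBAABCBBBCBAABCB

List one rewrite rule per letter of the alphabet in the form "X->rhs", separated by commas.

A->B, B->CB, C->AAB

  step 3 ⇒ step 4: AABCBBBCBAABCBBBCBAABCBBBCBAABCB ⇒ B·B·CB·AAB·CB·CB·CB·AAB·CB·B·B·CB·AAB·CB·CB·CB·AAB·CB·B·B·CB·AAB·CB·CB·CB·AAB·CB·B·B·CB·AAB·CB
    A ↦ B
    B ↦ CB
    C ↦ AAB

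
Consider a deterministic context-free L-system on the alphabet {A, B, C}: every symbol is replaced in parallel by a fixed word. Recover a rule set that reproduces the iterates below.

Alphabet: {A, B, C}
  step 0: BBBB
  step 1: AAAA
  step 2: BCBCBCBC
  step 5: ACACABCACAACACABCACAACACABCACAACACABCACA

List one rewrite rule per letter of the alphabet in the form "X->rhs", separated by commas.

A->BC, B->A, C->CA

  step 1 ⇒ step 2: AAAA ⇒ BC·BC·BC·BC
    A ↦ BC
  step 0 ⇒ step 1: BBBB ⇒ A·A·A·A
    B ↦ A
    C ↦ CA  (constrained at step 2)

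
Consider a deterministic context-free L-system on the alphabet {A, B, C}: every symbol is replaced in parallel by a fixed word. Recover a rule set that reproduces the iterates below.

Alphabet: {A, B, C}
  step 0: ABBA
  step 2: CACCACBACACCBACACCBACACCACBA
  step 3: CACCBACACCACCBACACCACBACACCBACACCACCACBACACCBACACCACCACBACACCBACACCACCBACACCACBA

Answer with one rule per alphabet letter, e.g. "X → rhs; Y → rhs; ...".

A->CBA, B->CA, C->CAC

  step 2 ⇒ step 3: CACCACBACACCBACACCBACACCACBA ⇒ CAC·CBA·CAC·CAC·CBA·CAC·CA·CBA·CAC·CBA·CAC·CAC·CA·CBA·CAC·CBA·CAC·CAC·CA·CBA·CAC·CBA·CAC·CAC·CBA·CAC·CA·CBA
    A ↦ CBA
    B ↦ CA
    C ↦ CAC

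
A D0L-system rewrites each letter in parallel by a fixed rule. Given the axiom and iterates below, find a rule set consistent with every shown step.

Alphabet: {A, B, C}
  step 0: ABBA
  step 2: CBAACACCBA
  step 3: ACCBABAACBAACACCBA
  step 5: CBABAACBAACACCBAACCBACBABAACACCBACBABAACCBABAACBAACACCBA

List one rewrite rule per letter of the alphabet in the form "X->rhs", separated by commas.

  step 2 ⇒ step 3: CBAACACCBA ⇒ AC·C·BA·BA·AC·BA·AC·AC·C·BA
    A ↦ BA
    B ↦ C
    C ↦ AC

A->BA, B->C, C->AC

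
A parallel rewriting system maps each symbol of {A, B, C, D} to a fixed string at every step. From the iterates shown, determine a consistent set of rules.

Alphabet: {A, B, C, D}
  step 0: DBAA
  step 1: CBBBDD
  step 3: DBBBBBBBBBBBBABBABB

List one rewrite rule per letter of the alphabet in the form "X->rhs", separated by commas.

  step 0 ⇒ step 1: DBAA ⇒ CB·BB·D·D
    A ↦ D
    B ↦ BB
    D ↦ CB
    C ↦ A  (constrained at step 1)

A->D, B->BB, C->A, D->CB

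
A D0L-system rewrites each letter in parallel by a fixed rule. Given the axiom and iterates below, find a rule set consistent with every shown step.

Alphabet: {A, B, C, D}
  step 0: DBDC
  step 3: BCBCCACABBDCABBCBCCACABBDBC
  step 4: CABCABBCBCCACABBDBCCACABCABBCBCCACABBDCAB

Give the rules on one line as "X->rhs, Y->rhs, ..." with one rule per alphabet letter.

A->C, B->CA, C->B, D->BBD

  step 3 ⇒ step 4: BCBCCACABBDCABBCBCCACABBDBC ⇒ CA·B·CA·B·B·C·B·C·CA·CA·BBD·B·C·CA·CA·B·CA·B·B·C·B·C·CA·CA·BBD·CA·B
    A ↦ C
    B ↦ CA
    C ↦ B
    D ↦ BBD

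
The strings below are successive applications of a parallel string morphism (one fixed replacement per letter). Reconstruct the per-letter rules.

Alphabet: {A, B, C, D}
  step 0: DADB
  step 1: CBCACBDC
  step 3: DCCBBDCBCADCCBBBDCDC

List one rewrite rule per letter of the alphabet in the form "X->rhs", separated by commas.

  step 0 ⇒ step 1: DADB ⇒ CB·CA·CB·DC
    A ↦ CA
    B ↦ DC
    D ↦ CB
    C ↦ B  (constrained at step 1)

A->CA, B->DC, C->B, D->CB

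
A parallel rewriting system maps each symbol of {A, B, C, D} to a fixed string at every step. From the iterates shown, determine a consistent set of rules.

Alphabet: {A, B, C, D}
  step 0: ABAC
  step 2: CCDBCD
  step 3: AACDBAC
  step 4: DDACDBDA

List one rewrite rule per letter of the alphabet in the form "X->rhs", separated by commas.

  step 3 ⇒ step 4: AACDBAC ⇒ D·D·A·C·DB·D·A
    A ↦ D
    B ↦ DB
    C ↦ A
    D ↦ C

A->D, B->DB, C->A, D->C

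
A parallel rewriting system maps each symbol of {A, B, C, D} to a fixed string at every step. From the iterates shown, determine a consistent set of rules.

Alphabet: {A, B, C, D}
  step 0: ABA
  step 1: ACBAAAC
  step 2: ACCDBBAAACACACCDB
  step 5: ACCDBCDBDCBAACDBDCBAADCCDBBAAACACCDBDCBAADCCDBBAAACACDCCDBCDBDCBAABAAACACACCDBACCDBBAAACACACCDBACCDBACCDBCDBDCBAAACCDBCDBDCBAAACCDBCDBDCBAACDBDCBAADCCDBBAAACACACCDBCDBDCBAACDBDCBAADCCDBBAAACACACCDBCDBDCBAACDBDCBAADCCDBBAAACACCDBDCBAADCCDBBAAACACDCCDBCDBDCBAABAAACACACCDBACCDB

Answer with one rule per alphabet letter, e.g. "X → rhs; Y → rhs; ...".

A->AC, B->BAA, C->CDB, D->DC

  step 1 ⇒ step 2: ACBAAAC ⇒ AC·CDB·BAA·AC·AC·AC·CDB
    A ↦ AC
    B ↦ BAA
    C ↦ CDB
    D ↦ DC  (constrained at step 2)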